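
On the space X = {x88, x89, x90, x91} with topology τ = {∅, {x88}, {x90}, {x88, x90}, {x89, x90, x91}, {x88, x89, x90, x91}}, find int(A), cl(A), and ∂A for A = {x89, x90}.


int(A) = {x90}, cl(A) = {x89, x90, x91}, ∂A = {x89, x91}.

Closed sets in (X, τ) are complements of opens:
  closed(X, τ) = {∅, {x88}, {x89, x91}, {x88, x89, x91}, {x89, x90, x91}, {x88, x89, x90, x91}}.
int(A) = ⋃ {U ∈ τ : U ⊆ A}. Opens contained in A: ∅, {x90}.
Taking the union of these: int(A) = {x90}.
cl(A) = ⋂ {C closed : A ⊆ C}. Closed sets containing A: {x89, x90, x91}, {x88, x89, x90, x91}.
Intersecting these: cl(A) = {x89, x90, x91}.
∂A = cl(A) ∖ int(A) = {x89, x90, x91} ∖ {x90} = {x89, x91}.


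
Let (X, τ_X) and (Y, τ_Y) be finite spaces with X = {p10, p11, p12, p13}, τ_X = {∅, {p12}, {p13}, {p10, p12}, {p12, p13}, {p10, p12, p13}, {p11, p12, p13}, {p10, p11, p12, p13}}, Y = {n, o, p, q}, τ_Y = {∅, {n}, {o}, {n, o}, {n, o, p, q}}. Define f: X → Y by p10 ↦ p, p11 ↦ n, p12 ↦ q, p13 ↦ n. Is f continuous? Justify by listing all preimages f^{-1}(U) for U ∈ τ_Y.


f is NOT continuous.

Compute f^{-1}(U) for each U ∈ τ_Y:
  U = ∅: f^{-1}(U) = ∅ ∈ τ_X ✓.
  U = {n}: f^{-1}(U) = {p11, p13} ∉ τ_X ✗.
  U = {o}: f^{-1}(U) = ∅ ∈ τ_X ✓.
  U = {n, o}: f^{-1}(U) = {p11, p13} ∉ τ_X ✗.
  U = {n, o, p, q}: f^{-1}(U) = {p10, p11, p12, p13} ∈ τ_X ✓.
Found U = {n} with f^{-1}(U) = {p11, p13} not in τ_X. Therefore f is NOT continuous.


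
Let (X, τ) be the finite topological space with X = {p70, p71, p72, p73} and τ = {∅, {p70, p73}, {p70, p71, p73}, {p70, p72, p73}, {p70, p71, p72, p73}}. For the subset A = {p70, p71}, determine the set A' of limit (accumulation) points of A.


A' = {p71, p72, p73}

For each x ∈ X, list the open sets U ∈ τ with x ∈ U, then check whether U ∩ (A ∖ {x}) ≠ ∅ for every such U.
  x = p70: open {p70, p73} ∋ x has {p70, p73} ∩ (A ∖ {p70}) = ∅, so x is NOT a limit point.
  x = p71: opens ∋ x are {p70, p71, p73}, {p70, p71, p72, p73}; each meets A ∖ {p71}, so x IS a limit point.
  x = p72: opens ∋ x are {p70, p72, p73}, {p70, p71, p72, p73}; each meets A ∖ {p72}, so x IS a limit point.
  x = p73: opens ∋ x are {p70, p73}, {p70, p71, p73}, {p70, p72, p73}, {p70, p71, p72, p73}; each meets A ∖ {p73}, so x IS a limit point.
Collecting: A' = {p71, p72, p73}.


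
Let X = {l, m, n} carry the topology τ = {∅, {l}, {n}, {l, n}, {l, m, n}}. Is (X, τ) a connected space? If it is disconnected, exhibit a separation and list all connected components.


(X, τ) is connected.

Find clopen sets (U ∈ τ with X ∖ U ∈ τ):
  U = ∅, X ∖ U = {l, m, n} — both open, so U is clopen.
  U = {l, m, n}, X ∖ U = ∅ — both open, so U is clopen.
Only trivial clopens (∅ and X) exist, so (X, τ) is connected.
Compute connected components by grouping points that agree on all clopens:
  component: {l, m, n}


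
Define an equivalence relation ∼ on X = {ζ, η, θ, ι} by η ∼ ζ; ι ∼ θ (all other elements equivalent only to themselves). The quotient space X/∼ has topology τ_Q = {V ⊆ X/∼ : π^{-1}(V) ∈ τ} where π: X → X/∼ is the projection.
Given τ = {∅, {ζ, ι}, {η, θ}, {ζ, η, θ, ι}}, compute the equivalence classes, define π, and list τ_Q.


X/∼ = {[ζ=η], [θ=ι]}; |τ_Q| = 2.

Equivalence classes: [ζ=η], [θ=ι].
Quotient map π: X → X/∼ sends ζ ↦ [ζ=η], η ↦ [ζ=η], θ ↦ [θ=ι], ι ↦ [θ=ι].
For each subset V ⊆ X/∼, compute π^{-1}(V) ⊆ X and check whether π^{-1}(V) ∈ τ. V is open in τ_Q iff π^{-1}(V) ∈ τ.
  V = {}: π^{-1}(V) = ∅ ∈ τ ✓.
  V = {[ζ=η]}: π^{-1}(V) = {ζ, η} ∉ τ ✗.
  V = {[θ=ι]}: π^{-1}(V) = {θ, ι} ∉ τ ✗.
  V = {[ζ=η], [θ=ι]}: π^{-1}(V) = {ζ, η, θ, ι} ∈ τ ✓.
Open sets in the quotient: τ_Q = {{}, {[ζ=η], [θ=ι]}} (2 elements).


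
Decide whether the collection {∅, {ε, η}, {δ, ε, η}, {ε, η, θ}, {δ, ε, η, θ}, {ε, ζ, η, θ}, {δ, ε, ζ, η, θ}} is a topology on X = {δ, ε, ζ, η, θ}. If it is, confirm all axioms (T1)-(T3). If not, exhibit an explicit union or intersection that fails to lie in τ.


τ IS a topology on X.

Axiom (T1): ∅ ∈ τ? Yes; X ∈ τ? Yes.
Axiom (T2/T3): check pairwise unions and intersections of members of τ.
All pairwise intersections and unions checked — each lies in τ. Therefore τ satisfies (T1), (T2), (T3): it IS a topology on X.


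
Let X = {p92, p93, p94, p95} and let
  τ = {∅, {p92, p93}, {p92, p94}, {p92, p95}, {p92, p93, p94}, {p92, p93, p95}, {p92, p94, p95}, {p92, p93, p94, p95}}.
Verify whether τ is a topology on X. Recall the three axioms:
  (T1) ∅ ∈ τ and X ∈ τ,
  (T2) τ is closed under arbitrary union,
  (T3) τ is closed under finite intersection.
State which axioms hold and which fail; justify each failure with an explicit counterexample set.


τ is NOT a topology on X.

Axiom (T1): ∅ ∈ τ? Yes; X ∈ τ? Yes.
Axiom (T2/T3): check pairwise unions and intersections of members of τ.
Counterexample for (T3): {p92, p93} ∩ {p92, p94} = {p92} ∉ τ. Therefore τ is NOT a topology.


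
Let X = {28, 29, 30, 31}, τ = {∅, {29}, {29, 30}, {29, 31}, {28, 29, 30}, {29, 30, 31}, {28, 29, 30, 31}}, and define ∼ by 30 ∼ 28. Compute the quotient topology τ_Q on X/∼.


X/∼ = {[28=30], [29], [31]}; |τ_Q| = 5.

Equivalence classes: [28=30], [29], [31].
Quotient map π: X → X/∼ sends 28 ↦ [28=30], 29 ↦ [29], 30 ↦ [28=30], 31 ↦ [31].
For each subset V ⊆ X/∼, compute π^{-1}(V) ⊆ X and check whether π^{-1}(V) ∈ τ. V is open in τ_Q iff π^{-1}(V) ∈ τ.
  V = {}: π^{-1}(V) = ∅ ∈ τ ✓.
  V = {[28=30]}: π^{-1}(V) = {28, 30} ∉ τ ✗.
  V = {[29]}: π^{-1}(V) = {29} ∈ τ ✓.
  V = {[28=30], [29]}: π^{-1}(V) = {28, 29, 30} ∈ τ ✓.
  V = {[31]}: π^{-1}(V) = {31} ∉ τ ✗.
  V = {[28=30], [31]}: π^{-1}(V) = {28, 30, 31} ∉ τ ✗.
  V = {[29], [31]}: π^{-1}(V) = {29, 31} ∈ τ ✓.
  V = {[28=30], [29], [31]}: π^{-1}(V) = {28, 29, 30, 31} ∈ τ ✓.
Open sets in the quotient: τ_Q = {{}, {[29]}, {[28=30], [29]}, {[29], [31]}, {[28=30], [29], [31]}} (5 elements).


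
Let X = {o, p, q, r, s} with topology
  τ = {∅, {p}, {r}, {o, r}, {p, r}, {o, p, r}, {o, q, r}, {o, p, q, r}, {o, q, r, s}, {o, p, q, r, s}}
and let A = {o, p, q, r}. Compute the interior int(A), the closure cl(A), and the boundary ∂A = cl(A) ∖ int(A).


int(A) = {o, p, q, r}, cl(A) = {o, p, q, r, s}, ∂A = {s}.

Closed sets in (X, τ) are complements of opens:
  closed(X, τ) = {∅, {p}, {s}, {p, s}, {q, s}, {o, q, s}, {p, q, s}, {o, p, q, s}, {o, q, r, s}, {o, p, q, r, s}}.
int(A) = ⋃ {U ∈ τ : U ⊆ A}. Opens contained in A: ∅, {p}, {r}, {o, r}, {p, r}, {o, p, r}, {o, q, r}, {o, p, q, r}.
Taking the union of these: int(A) = {o, p, q, r}.
cl(A) = ⋂ {C closed : A ⊆ C}. Closed sets containing A: {o, p, q, r, s}.
Intersecting these: cl(A) = {o, p, q, r, s}.
∂A = cl(A) ∖ int(A) = {o, p, q, r, s} ∖ {o, p, q, r} = {s}.


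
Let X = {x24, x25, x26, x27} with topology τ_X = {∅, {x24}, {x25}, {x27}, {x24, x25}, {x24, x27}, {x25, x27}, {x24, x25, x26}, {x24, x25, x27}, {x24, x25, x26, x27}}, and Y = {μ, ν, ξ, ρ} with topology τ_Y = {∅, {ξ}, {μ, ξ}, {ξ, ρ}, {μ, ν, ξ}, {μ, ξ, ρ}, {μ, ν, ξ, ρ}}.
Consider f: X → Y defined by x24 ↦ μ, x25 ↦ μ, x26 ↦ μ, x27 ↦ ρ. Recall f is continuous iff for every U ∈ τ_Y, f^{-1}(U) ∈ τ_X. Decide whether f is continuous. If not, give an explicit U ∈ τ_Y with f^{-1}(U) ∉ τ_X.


f IS continuous.

Compute f^{-1}(U) for each U ∈ τ_Y:
  U = ∅: f^{-1}(U) = ∅ ∈ τ_X ✓.
  U = {ξ}: f^{-1}(U) = ∅ ∈ τ_X ✓.
  U = {μ, ξ}: f^{-1}(U) = {x24, x25, x26} ∈ τ_X ✓.
  U = {ξ, ρ}: f^{-1}(U) = {x27} ∈ τ_X ✓.
  U = {μ, ν, ξ}: f^{-1}(U) = {x24, x25, x26} ∈ τ_X ✓.
  U = {μ, ξ, ρ}: f^{-1}(U) = {x24, x25, x26, x27} ∈ τ_X ✓.
  U = {μ, ν, ξ, ρ}: f^{-1}(U) = {x24, x25, x26, x27} ∈ τ_X ✓.
Every preimage lies in τ_X, so f IS continuous.


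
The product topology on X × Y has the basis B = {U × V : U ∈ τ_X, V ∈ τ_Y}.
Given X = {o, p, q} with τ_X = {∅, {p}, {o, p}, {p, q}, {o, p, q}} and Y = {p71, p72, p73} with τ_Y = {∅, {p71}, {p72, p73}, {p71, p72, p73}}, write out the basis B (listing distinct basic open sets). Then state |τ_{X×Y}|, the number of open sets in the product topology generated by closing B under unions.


Basis B = {∅ × ∅, {p} × {p71}, {o, p} × {p71}, {p, q} × {p71}, {p} × {p72, p73}, {o, p, q} × {p71}, {p} × {p71, p72, p73}, {o, p} × {p72, p73}, {p, q} × {p72, p73}, {o, p} × {p71, p72, p73}, {o, p, q} × {p72, p73}, {p, q} × {p71, p72, p73}, {o, p, q} × {p71, p72, p73}}; |τ_{X×Y}| = 25.

Enumerate products U × V with U ∈ τ_X, V ∈ τ_Y (deduplicated):
  ∅ × ∅ = {} (∅)
  {p} × {p71} = {(p,p71)}
  {o, p} × {p71} = {(o,p71), (p,p71)}
  {p, q} × {p71} = {(p,p71), (q,p71)}
  {p} × {p72, p73} = {(p,p72), (p,p73)}
  {o, p, q} × {p71} = {(o,p71), (p,p71), (q,p71)}
  {p} × {p71, p72, p73} = {(p,p71), (p,p72), (p,p73)}
  {o, p} × {p72, p73} = {(o,p72), (o,p73), (p,p72), (p,p73)}
  {p, q} × {p72, p73} = {(p,p72), (p,p73), (q,p72), (q,p73)}
  {o, p} × {p71, p72, p73} = {(o,p71), (o,p72), (o,p73), (p,p71), (p,p72), (p,p73)}
  {o, p, q} × {p72, p73} = {(o,p72), (o,p73), (p,p72), (p,p73), (q,p72), (q,p73)}
  {p, q} × {p71, p72, p73} = {(p,p71), (p,p72), (p,p73), (q,p71), (q,p72), (q,p73)}
  {o, p, q} × {p71, p72, p73} = {(o,p71), (o,p72), (o,p73), (p,p71), (p,p72), (p,p73), (q,p71), (q,p72), (q,p73)}
These 13 distinct sets form the basis B.
Close under arbitrary unions to get τ_{X×Y}; counting gives |τ_{X×Y}| = 25.


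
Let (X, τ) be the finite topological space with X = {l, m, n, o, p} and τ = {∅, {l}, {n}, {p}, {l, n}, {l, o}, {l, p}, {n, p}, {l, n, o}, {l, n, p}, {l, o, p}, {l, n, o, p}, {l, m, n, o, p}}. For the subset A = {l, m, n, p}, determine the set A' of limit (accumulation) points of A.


A' = {m, o}

For each x ∈ X, list the open sets U ∈ τ with x ∈ U, then check whether U ∩ (A ∖ {x}) ≠ ∅ for every such U.
  x = l: open {l} ∋ x has {l} ∩ (A ∖ {l}) = ∅, so x is NOT a limit point.
  x = m: opens ∋ x are {l, m, n, o, p}; each meets A ∖ {m}, so x IS a limit point.
  x = n: open {n} ∋ x has {n} ∩ (A ∖ {n}) = ∅, so x is NOT a limit point.
  x = o: opens ∋ x are {l, o}, {l, n, o}, {l, o, p}, {l, n, o, p}, {l, m, n, o, p}; each meets A ∖ {o}, so x IS a limit point.
  x = p: open {p} ∋ x has {p} ∩ (A ∖ {p}) = ∅, so x is NOT a limit point.
Collecting: A' = {m, o}.


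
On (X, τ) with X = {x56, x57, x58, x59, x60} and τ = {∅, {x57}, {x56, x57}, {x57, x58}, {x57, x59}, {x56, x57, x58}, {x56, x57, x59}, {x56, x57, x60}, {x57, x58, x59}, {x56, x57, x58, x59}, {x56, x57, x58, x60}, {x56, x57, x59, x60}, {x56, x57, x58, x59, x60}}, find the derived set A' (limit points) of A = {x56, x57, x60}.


A' = {x56, x58, x59, x60}

For each x ∈ X, list the open sets U ∈ τ with x ∈ U, then check whether U ∩ (A ∖ {x}) ≠ ∅ for every such U.
  x = x56: opens ∋ x are {x56, x57}, {x56, x57, x58}, {x56, x57, x59}, {x56, x57, x60}, {x56, x57, x58, x59}, {x56, x57, x58, x60}, {x56, x57, x59, x60}, {x56, x57, x58, x59, x60}; each meets A ∖ {x56}, so x IS a limit point.
  x = x57: open {x57} ∋ x has {x57} ∩ (A ∖ {x57}) = ∅, so x is NOT a limit point.
  x = x58: opens ∋ x are {x57, x58}, {x56, x57, x58}, {x57, x58, x59}, {x56, x57, x58, x59}, {x56, x57, x58, x60}, {x56, x57, x58, x59, x60}; each meets A ∖ {x58}, so x IS a limit point.
  x = x59: opens ∋ x are {x57, x59}, {x56, x57, x59}, {x57, x58, x59}, {x56, x57, x58, x59}, {x56, x57, x59, x60}, {x56, x57, x58, x59, x60}; each meets A ∖ {x59}, so x IS a limit point.
  x = x60: opens ∋ x are {x56, x57, x60}, {x56, x57, x58, x60}, {x56, x57, x59, x60}, {x56, x57, x58, x59, x60}; each meets A ∖ {x60}, so x IS a limit point.
Collecting: A' = {x56, x58, x59, x60}.


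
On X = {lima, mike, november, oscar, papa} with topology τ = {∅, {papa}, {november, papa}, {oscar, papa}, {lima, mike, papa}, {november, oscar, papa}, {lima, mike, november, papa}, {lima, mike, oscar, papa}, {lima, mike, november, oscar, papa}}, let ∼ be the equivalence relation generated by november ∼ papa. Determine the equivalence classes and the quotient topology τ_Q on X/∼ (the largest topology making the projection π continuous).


X/∼ = {[lima], [mike], [november=papa], [oscar]}; |τ_Q| = 5.

Equivalence classes: [lima], [mike], [november=papa], [oscar].
Quotient map π: X → X/∼ sends lima ↦ [lima], mike ↦ [mike], november ↦ [november=papa], oscar ↦ [oscar], papa ↦ [november=papa].
For each subset V ⊆ X/∼, compute π^{-1}(V) ⊆ X and check whether π^{-1}(V) ∈ τ. V is open in τ_Q iff π^{-1}(V) ∈ τ.
  V = {}: π^{-1}(V) = ∅ ∈ τ ✓.
  V = {[lima]}: π^{-1}(V) = {lima} ∉ τ ✗.
  V = {[mike]}: π^{-1}(V) = {mike} ∉ τ ✗.
  V = {[lima], [mike]}: π^{-1}(V) = {lima, mike} ∉ τ ✗.
  V = {[november=papa]}: π^{-1}(V) = {november, papa} ∈ τ ✓.
  V = {[lima], [november=papa]}: π^{-1}(V) = {lima, november, papa} ∉ τ ✗.
  V = {[mike], [november=papa]}: π^{-1}(V) = {mike, november, papa} ∉ τ ✗.
  V = {[lima], [mike], [november=papa]}: π^{-1}(V) = {lima, mike, november, papa} ∈ τ ✓.
  V = {[oscar]}: π^{-1}(V) = {oscar} ∉ τ ✗.
  V = {[lima], [oscar]}: π^{-1}(V) = {lima, oscar} ∉ τ ✗.
  V = {[mike], [oscar]}: π^{-1}(V) = {mike, oscar} ∉ τ ✗.
  V = {[lima], [mike], [oscar]}: π^{-1}(V) = {lima, mike, oscar} ∉ τ ✗.
  V = {[november=papa], [oscar]}: π^{-1}(V) = {november, oscar, papa} ∈ τ ✓.
  V = {[lima], [november=papa], [oscar]}: π^{-1}(V) = {lima, november, oscar, papa} ∉ τ ✗.
  V = {[mike], [november=papa], [oscar]}: π^{-1}(V) = {mike, november, oscar, papa} ∉ τ ✗.
  V = {[lima], [mike], [november=papa], [oscar]}: π^{-1}(V) = {lima, mike, november, oscar, papa} ∈ τ ✓.
Open sets in the quotient: τ_Q = {{}, {[november=papa]}, {[lima], [mike], [november=papa]}, {[november=papa], [oscar]}, {[lima], [mike], [november=papa], [oscar]}} (5 elements).


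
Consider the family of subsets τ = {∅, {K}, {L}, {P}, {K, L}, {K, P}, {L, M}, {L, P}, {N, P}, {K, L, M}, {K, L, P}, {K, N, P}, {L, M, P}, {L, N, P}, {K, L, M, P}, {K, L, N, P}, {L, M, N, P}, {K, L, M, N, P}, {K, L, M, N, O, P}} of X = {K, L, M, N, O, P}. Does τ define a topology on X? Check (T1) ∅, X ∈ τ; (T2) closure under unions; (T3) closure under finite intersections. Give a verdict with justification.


τ IS a topology on X.

Axiom (T1): ∅ ∈ τ? Yes; X ∈ τ? Yes.
Axiom (T2/T3): check pairwise unions and intersections of members of τ.
All pairwise intersections and unions checked — each lies in τ. Therefore τ satisfies (T1), (T2), (T3): it IS a topology on X.


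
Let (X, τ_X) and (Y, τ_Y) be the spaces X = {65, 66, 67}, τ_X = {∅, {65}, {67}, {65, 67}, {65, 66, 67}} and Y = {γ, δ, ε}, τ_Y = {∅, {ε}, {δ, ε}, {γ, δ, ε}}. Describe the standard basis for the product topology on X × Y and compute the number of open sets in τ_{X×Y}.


Basis B = {∅ × ∅, {65} × {ε}, {67} × {ε}, {65} × {δ, ε}, {65, 67} × {ε}, {67} × {δ, ε}, {65} × {γ, δ, ε}, {65, 66, 67} × {ε}, {67} × {γ, δ, ε}, {65, 67} × {δ, ε}, {65, 67} × {γ, δ, ε}, {65, 66, 67} × {δ, ε}, {65, 66, 67} × {γ, δ, ε}}; |τ_{X×Y}| = 30.

Enumerate products U × V with U ∈ τ_X, V ∈ τ_Y (deduplicated):
  ∅ × ∅ = {} (∅)
  {65} × {ε} = {(65,ε)}
  {67} × {ε} = {(67,ε)}
  {65} × {δ, ε} = {(65,δ), (65,ε)}
  {65, 67} × {ε} = {(65,ε), (67,ε)}
  {67} × {δ, ε} = {(67,δ), (67,ε)}
  {65} × {γ, δ, ε} = {(65,γ), (65,δ), (65,ε)}
  {65, 66, 67} × {ε} = {(65,ε), (66,ε), (67,ε)}
  {67} × {γ, δ, ε} = {(67,γ), (67,δ), (67,ε)}
  {65, 67} × {δ, ε} = {(65,δ), (65,ε), (67,δ), (67,ε)}
  {65, 67} × {γ, δ, ε} = {(65,γ), (65,δ), (65,ε), (67,γ), (67,δ), (67,ε)}
  {65, 66, 67} × {δ, ε} = {(65,δ), (65,ε), (66,δ), (66,ε), (67,δ), (67,ε)}
  {65, 66, 67} × {γ, δ, ε} = {(65,γ), (65,δ), (65,ε), (66,γ), (66,δ), (66,ε), (67,γ), (67,δ), (67,ε)}
These 13 distinct sets form the basis B.
Close under arbitrary unions to get τ_{X×Y}; counting gives |τ_{X×Y}| = 30.


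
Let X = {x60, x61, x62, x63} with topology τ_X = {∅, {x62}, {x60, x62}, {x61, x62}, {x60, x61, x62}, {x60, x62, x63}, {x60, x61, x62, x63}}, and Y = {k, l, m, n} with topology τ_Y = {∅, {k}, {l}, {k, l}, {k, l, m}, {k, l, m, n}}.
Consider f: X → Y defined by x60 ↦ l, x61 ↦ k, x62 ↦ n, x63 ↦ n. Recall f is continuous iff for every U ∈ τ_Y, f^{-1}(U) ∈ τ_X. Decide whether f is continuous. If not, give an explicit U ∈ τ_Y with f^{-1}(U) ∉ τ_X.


f is NOT continuous.

Compute f^{-1}(U) for each U ∈ τ_Y:
  U = ∅: f^{-1}(U) = ∅ ∈ τ_X ✓.
  U = {k}: f^{-1}(U) = {x61} ∉ τ_X ✗.
  U = {l}: f^{-1}(U) = {x60} ∉ τ_X ✗.
  U = {k, l}: f^{-1}(U) = {x60, x61} ∉ τ_X ✗.
  U = {k, l, m}: f^{-1}(U) = {x60, x61} ∉ τ_X ✗.
  U = {k, l, m, n}: f^{-1}(U) = {x60, x61, x62, x63} ∈ τ_X ✓.
Found U = {k} with f^{-1}(U) = {x61} not in τ_X. Therefore f is NOT continuous.


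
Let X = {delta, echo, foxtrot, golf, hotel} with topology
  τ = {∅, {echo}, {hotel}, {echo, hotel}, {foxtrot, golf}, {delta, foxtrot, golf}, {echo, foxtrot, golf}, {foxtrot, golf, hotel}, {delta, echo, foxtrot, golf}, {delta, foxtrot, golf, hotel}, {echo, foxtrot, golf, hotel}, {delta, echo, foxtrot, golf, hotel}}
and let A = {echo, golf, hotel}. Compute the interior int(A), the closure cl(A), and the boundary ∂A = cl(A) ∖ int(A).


int(A) = {echo, hotel}, cl(A) = {delta, echo, foxtrot, golf, hotel}, ∂A = {delta, foxtrot, golf}.

Closed sets in (X, τ) are complements of opens:
  closed(X, τ) = {∅, {delta}, {echo}, {hotel}, {delta, echo}, {delta, hotel}, {echo, hotel}, {delta, echo, hotel}, {delta, foxtrot, golf}, {delta, echo, foxtrot, golf}, {delta, foxtrot, golf, hotel}, {delta, echo, foxtrot, golf, hotel}}.
int(A) = ⋃ {U ∈ τ : U ⊆ A}. Opens contained in A: ∅, {echo}, {hotel}, {echo, hotel}.
Taking the union of these: int(A) = {echo, hotel}.
cl(A) = ⋂ {C closed : A ⊆ C}. Closed sets containing A: {delta, echo, foxtrot, golf, hotel}.
Intersecting these: cl(A) = {delta, echo, foxtrot, golf, hotel}.
∂A = cl(A) ∖ int(A) = {delta, echo, foxtrot, golf, hotel} ∖ {echo, hotel} = {delta, foxtrot, golf}.


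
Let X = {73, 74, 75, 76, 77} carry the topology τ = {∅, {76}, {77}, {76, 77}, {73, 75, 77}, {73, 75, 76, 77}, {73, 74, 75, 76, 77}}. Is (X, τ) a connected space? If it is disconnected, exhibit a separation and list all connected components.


(X, τ) is connected.

Find clopen sets (U ∈ τ with X ∖ U ∈ τ):
  U = ∅, X ∖ U = {73, 74, 75, 76, 77} — both open, so U is clopen.
  U = {73, 74, 75, 76, 77}, X ∖ U = ∅ — both open, so U is clopen.
Only trivial clopens (∅ and X) exist, so (X, τ) is connected.
Compute connected components by grouping points that agree on all clopens:
  component: {73, 74, 75, 76, 77}


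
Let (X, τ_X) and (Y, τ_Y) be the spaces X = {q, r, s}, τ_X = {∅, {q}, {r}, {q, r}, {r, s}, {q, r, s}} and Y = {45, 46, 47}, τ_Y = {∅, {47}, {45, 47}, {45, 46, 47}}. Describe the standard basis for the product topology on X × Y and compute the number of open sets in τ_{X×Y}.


Basis B = {∅ × ∅, {q} × {47}, {r} × {47}, {q} × {45, 47}, {q, r} × {47}, {r} × {45, 47}, {r, s} × {47}, {q} × {45, 46, 47}, {q, r, s} × {47}, {r} × {45, 46, 47}, {q, r} × {45, 47}, {r, s} × {45, 47}, {q, r} × {45, 46, 47}, {q, r, s} × {45, 47}, {r, s} × {45, 46, 47}, {q, r, s} × {45, 46, 47}}; |τ_{X×Y}| = 40.

Enumerate products U × V with U ∈ τ_X, V ∈ τ_Y (deduplicated):
  ∅ × ∅ = {} (∅)
  {q} × {47} = {(q,47)}
  {r} × {47} = {(r,47)}
  {q} × {45, 47} = {(q,45), (q,47)}
  {q, r} × {47} = {(q,47), (r,47)}
  {r} × {45, 47} = {(r,45), (r,47)}
  {r, s} × {47} = {(r,47), (s,47)}
  {q} × {45, 46, 47} = {(q,45), (q,46), (q,47)}
  {q, r, s} × {47} = {(q,47), (r,47), (s,47)}
  {r} × {45, 46, 47} = {(r,45), (r,46), (r,47)}
  {q, r} × {45, 47} = {(q,45), (q,47), (r,45), (r,47)}
  {r, s} × {45, 47} = {(r,45), (r,47), (s,45), (s,47)}
  {q, r} × {45, 46, 47} = {(q,45), (q,46), (q,47), (r,45), (r,46), (r,47)}
  {q, r, s} × {45, 47} = {(q,45), (q,47), (r,45), (r,47), (s,45), (s,47)}
  {r, s} × {45, 46, 47} = {(r,45), (r,46), (r,47), (s,45), (s,46), (s,47)}
  {q, r, s} × {45, 46, 47} = {(q,45), (q,46), (q,47), (r,45), (r,46), (r,47), (s,45), (s,46), (s,47)}
These 16 distinct sets form the basis B.
Close under arbitrary unions to get τ_{X×Y}; counting gives |τ_{X×Y}| = 40.


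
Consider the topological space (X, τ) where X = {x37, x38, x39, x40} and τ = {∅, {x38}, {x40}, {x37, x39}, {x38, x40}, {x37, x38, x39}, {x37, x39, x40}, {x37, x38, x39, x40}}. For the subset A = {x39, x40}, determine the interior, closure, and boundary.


int(A) = {x40}, cl(A) = {x37, x39, x40}, ∂A = {x37, x39}.

Closed sets in (X, τ) are complements of opens:
  closed(X, τ) = {∅, {x38}, {x40}, {x37, x39}, {x38, x40}, {x37, x38, x39}, {x37, x39, x40}, {x37, x38, x39, x40}}.
int(A) = ⋃ {U ∈ τ : U ⊆ A}. Opens contained in A: ∅, {x40}.
Taking the union of these: int(A) = {x40}.
cl(A) = ⋂ {C closed : A ⊆ C}. Closed sets containing A: {x37, x39, x40}, {x37, x38, x39, x40}.
Intersecting these: cl(A) = {x37, x39, x40}.
∂A = cl(A) ∖ int(A) = {x37, x39, x40} ∖ {x40} = {x37, x39}.


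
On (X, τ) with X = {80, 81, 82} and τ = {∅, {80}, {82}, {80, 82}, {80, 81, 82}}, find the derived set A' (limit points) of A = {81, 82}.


A' = {81}

For each x ∈ X, list the open sets U ∈ τ with x ∈ U, then check whether U ∩ (A ∖ {x}) ≠ ∅ for every such U.
  x = 80: open {80} ∋ x has {80} ∩ (A ∖ {80}) = ∅, so x is NOT a limit point.
  x = 81: opens ∋ x are {80, 81, 82}; each meets A ∖ {81}, so x IS a limit point.
  x = 82: open {82} ∋ x has {82} ∩ (A ∖ {82}) = ∅, so x is NOT a limit point.
Collecting: A' = {81}.


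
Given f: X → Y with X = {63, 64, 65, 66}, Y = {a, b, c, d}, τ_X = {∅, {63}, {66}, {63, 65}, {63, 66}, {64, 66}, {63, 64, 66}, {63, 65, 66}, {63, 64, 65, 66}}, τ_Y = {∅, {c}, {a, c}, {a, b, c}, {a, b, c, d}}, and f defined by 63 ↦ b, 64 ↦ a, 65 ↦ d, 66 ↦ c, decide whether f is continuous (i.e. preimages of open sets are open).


f IS continuous.

Compute f^{-1}(U) for each U ∈ τ_Y:
  U = ∅: f^{-1}(U) = ∅ ∈ τ_X ✓.
  U = {c}: f^{-1}(U) = {66} ∈ τ_X ✓.
  U = {a, c}: f^{-1}(U) = {64, 66} ∈ τ_X ✓.
  U = {a, b, c}: f^{-1}(U) = {63, 64, 66} ∈ τ_X ✓.
  U = {a, b, c, d}: f^{-1}(U) = {63, 64, 65, 66} ∈ τ_X ✓.
Every preimage lies in τ_X, so f IS continuous.


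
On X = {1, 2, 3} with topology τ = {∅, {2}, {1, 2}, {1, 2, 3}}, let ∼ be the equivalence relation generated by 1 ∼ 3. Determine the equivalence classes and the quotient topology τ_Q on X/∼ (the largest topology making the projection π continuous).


X/∼ = {[1=3], [2]}; |τ_Q| = 3.

Equivalence classes: [1=3], [2].
Quotient map π: X → X/∼ sends 1 ↦ [1=3], 2 ↦ [2], 3 ↦ [1=3].
For each subset V ⊆ X/∼, compute π^{-1}(V) ⊆ X and check whether π^{-1}(V) ∈ τ. V is open in τ_Q iff π^{-1}(V) ∈ τ.
  V = {}: π^{-1}(V) = ∅ ∈ τ ✓.
  V = {[1=3]}: π^{-1}(V) = {1, 3} ∉ τ ✗.
  V = {[2]}: π^{-1}(V) = {2} ∈ τ ✓.
  V = {[1=3], [2]}: π^{-1}(V) = {1, 2, 3} ∈ τ ✓.
Open sets in the quotient: τ_Q = {{}, {[2]}, {[1=3], [2]}} (3 elements).


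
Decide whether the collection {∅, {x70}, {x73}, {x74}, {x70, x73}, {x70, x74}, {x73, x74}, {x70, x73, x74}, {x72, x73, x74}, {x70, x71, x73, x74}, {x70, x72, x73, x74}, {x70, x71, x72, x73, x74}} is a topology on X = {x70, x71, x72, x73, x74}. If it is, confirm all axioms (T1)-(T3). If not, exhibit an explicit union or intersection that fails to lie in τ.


τ IS a topology on X.

Axiom (T1): ∅ ∈ τ? Yes; X ∈ τ? Yes.
Axiom (T2/T3): check pairwise unions and intersections of members of τ.
All pairwise intersections and unions checked — each lies in τ. Therefore τ satisfies (T1), (T2), (T3): it IS a topology on X.


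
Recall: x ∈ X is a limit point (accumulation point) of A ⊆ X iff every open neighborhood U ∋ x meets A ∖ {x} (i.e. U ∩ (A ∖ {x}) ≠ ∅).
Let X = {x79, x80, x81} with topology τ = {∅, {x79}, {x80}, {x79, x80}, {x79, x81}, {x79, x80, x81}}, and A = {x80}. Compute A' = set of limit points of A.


A' = ∅

For each x ∈ X, list the open sets U ∈ τ with x ∈ U, then check whether U ∩ (A ∖ {x}) ≠ ∅ for every such U.
  x = x79: open {x79} ∋ x has {x79} ∩ (A ∖ {x79}) = ∅, so x is NOT a limit point.
  x = x80: open {x80} ∋ x has {x80} ∩ (A ∖ {x80}) = ∅, so x is NOT a limit point.
  x = x81: open {x79, x81} ∋ x has {x79, x81} ∩ (A ∖ {x81}) = ∅, so x is NOT a limit point.
Collecting: A' = ∅.


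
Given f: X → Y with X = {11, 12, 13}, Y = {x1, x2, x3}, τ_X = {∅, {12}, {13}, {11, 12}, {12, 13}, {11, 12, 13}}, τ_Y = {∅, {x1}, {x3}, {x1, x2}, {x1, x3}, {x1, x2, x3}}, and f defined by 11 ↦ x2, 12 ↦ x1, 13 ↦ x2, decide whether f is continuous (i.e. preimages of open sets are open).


f IS continuous.

Compute f^{-1}(U) for each U ∈ τ_Y:
  U = ∅: f^{-1}(U) = ∅ ∈ τ_X ✓.
  U = {x1}: f^{-1}(U) = {12} ∈ τ_X ✓.
  U = {x3}: f^{-1}(U) = ∅ ∈ τ_X ✓.
  U = {x1, x2}: f^{-1}(U) = {11, 12, 13} ∈ τ_X ✓.
  U = {x1, x3}: f^{-1}(U) = {12} ∈ τ_X ✓.
  U = {x1, x2, x3}: f^{-1}(U) = {11, 12, 13} ∈ τ_X ✓.
Every preimage lies in τ_X, so f IS continuous.


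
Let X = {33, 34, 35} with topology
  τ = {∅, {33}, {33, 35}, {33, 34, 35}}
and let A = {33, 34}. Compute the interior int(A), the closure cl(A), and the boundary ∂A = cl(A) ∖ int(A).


int(A) = {33}, cl(A) = {33, 34, 35}, ∂A = {34, 35}.

Closed sets in (X, τ) are complements of opens:
  closed(X, τ) = {∅, {34}, {34, 35}, {33, 34, 35}}.
int(A) = ⋃ {U ∈ τ : U ⊆ A}. Opens contained in A: ∅, {33}.
Taking the union of these: int(A) = {33}.
cl(A) = ⋂ {C closed : A ⊆ C}. Closed sets containing A: {33, 34, 35}.
Intersecting these: cl(A) = {33, 34, 35}.
∂A = cl(A) ∖ int(A) = {33, 34, 35} ∖ {33} = {34, 35}.


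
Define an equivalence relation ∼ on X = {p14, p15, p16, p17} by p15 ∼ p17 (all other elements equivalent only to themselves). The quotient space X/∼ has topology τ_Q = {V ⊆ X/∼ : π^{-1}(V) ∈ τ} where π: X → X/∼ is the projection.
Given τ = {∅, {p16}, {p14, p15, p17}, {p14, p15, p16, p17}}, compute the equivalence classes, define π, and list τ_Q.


X/∼ = {[p14], [p15=p17], [p16]}; |τ_Q| = 4.

Equivalence classes: [p14], [p15=p17], [p16].
Quotient map π: X → X/∼ sends p14 ↦ [p14], p15 ↦ [p15=p17], p16 ↦ [p16], p17 ↦ [p15=p17].
For each subset V ⊆ X/∼, compute π^{-1}(V) ⊆ X and check whether π^{-1}(V) ∈ τ. V is open in τ_Q iff π^{-1}(V) ∈ τ.
  V = {}: π^{-1}(V) = ∅ ∈ τ ✓.
  V = {[p14]}: π^{-1}(V) = {p14} ∉ τ ✗.
  V = {[p15=p17]}: π^{-1}(V) = {p15, p17} ∉ τ ✗.
  V = {[p14], [p15=p17]}: π^{-1}(V) = {p14, p15, p17} ∈ τ ✓.
  V = {[p16]}: π^{-1}(V) = {p16} ∈ τ ✓.
  V = {[p14], [p16]}: π^{-1}(V) = {p14, p16} ∉ τ ✗.
  V = {[p15=p17], [p16]}: π^{-1}(V) = {p15, p16, p17} ∉ τ ✗.
  V = {[p14], [p15=p17], [p16]}: π^{-1}(V) = {p14, p15, p16, p17} ∈ τ ✓.
Open sets in the quotient: τ_Q = {{}, {[p14], [p15=p17]}, {[p16]}, {[p14], [p15=p17], [p16]}} (4 elements).


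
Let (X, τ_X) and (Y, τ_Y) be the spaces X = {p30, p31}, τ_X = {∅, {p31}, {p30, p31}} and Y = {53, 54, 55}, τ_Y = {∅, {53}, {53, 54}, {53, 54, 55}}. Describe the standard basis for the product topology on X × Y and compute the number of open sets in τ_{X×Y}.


Basis B = {∅ × ∅, {p31} × {53}, {p30, p31} × {53}, {p31} × {53, 54}, {p31} × {53, 54, 55}, {p30, p31} × {53, 54}, {p30, p31} × {53, 54, 55}}; |τ_{X×Y}| = 10.

Enumerate products U × V with U ∈ τ_X, V ∈ τ_Y (deduplicated):
  ∅ × ∅ = {} (∅)
  {p31} × {53} = {(p31,53)}
  {p30, p31} × {53} = {(p30,53), (p31,53)}
  {p31} × {53, 54} = {(p31,53), (p31,54)}
  {p31} × {53, 54, 55} = {(p31,53), (p31,54), (p31,55)}
  {p30, p31} × {53, 54} = {(p30,53), (p30,54), (p31,53), (p31,54)}
  {p30, p31} × {53, 54, 55} = {(p30,53), (p30,54), (p30,55), (p31,53), (p31,54), (p31,55)}
These 7 distinct sets form the basis B.
Close under arbitrary unions to get τ_{X×Y}; counting gives |τ_{X×Y}| = 10.


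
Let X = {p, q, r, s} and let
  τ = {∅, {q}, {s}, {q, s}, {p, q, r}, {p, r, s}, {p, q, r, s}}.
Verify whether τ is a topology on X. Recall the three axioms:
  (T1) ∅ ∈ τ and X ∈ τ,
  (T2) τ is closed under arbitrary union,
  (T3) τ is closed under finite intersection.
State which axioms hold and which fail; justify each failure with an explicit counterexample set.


τ is NOT a topology on X.

Axiom (T1): ∅ ∈ τ? Yes; X ∈ τ? Yes.
Axiom (T2/T3): check pairwise unions and intersections of members of τ.
Counterexample for (T3): {p, q, r} ∩ {p, r, s} = {p, r} ∉ τ. Therefore τ is NOT a topology.


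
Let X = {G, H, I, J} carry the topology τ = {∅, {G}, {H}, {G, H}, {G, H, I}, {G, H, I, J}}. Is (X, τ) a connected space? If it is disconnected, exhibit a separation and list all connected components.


(X, τ) is connected.

Find clopen sets (U ∈ τ with X ∖ U ∈ τ):
  U = ∅, X ∖ U = {G, H, I, J} — both open, so U is clopen.
  U = {G, H, I, J}, X ∖ U = ∅ — both open, so U is clopen.
Only trivial clopens (∅ and X) exist, so (X, τ) is connected.
Compute connected components by grouping points that agree on all clopens:
  component: {G, H, I, J}


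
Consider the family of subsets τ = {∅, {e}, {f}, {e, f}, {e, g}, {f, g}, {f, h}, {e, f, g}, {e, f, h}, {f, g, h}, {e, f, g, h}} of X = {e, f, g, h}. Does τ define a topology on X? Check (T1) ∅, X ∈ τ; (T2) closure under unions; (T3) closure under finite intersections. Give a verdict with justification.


τ is NOT a topology on X.

Axiom (T1): ∅ ∈ τ? Yes; X ∈ τ? Yes.
Axiom (T2/T3): check pairwise unions and intersections of members of τ.
Counterexample for (T3): {e, g} ∩ {f, g} = {g} ∉ τ. Therefore τ is NOT a topology.


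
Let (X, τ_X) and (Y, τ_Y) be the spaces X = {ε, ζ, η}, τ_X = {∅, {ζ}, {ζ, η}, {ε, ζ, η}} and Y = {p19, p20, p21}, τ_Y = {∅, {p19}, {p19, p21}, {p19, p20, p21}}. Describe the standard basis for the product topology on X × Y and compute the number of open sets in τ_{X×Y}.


Basis B = {∅ × ∅, {ζ} × {p19}, {ζ} × {p19, p21}, {ζ, η} × {p19}, {ε, ζ, η} × {p19}, {ζ} × {p19, p20, p21}, {ζ, η} × {p19, p21}, {ε, ζ, η} × {p19, p21}, {ζ, η} × {p19, p20, p21}, {ε, ζ, η} × {p19, p20, p21}}; |τ_{X×Y}| = 20.

Enumerate products U × V with U ∈ τ_X, V ∈ τ_Y (deduplicated):
  ∅ × ∅ = {} (∅)
  {ζ} × {p19} = {(ζ,p19)}
  {ζ} × {p19, p21} = {(ζ,p19), (ζ,p21)}
  {ζ, η} × {p19} = {(ζ,p19), (η,p19)}
  {ε, ζ, η} × {p19} = {(ε,p19), (ζ,p19), (η,p19)}
  {ζ} × {p19, p20, p21} = {(ζ,p19), (ζ,p20), (ζ,p21)}
  {ζ, η} × {p19, p21} = {(ζ,p19), (ζ,p21), (η,p19), (η,p21)}
  {ε, ζ, η} × {p19, p21} = {(ε,p19), (ε,p21), (ζ,p19), (ζ,p21), (η,p19), (η,p21)}
  {ζ, η} × {p19, p20, p21} = {(ζ,p19), (ζ,p20), (ζ,p21), (η,p19), (η,p20), (η,p21)}
  {ε, ζ, η} × {p19, p20, p21} = {(ε,p19), (ε,p20), (ε,p21), (ζ,p19), (ζ,p20), (ζ,p21), (η,p19), (η,p20), (η,p21)}
These 10 distinct sets form the basis B.
Close under arbitrary unions to get τ_{X×Y}; counting gives |τ_{X×Y}| = 20.


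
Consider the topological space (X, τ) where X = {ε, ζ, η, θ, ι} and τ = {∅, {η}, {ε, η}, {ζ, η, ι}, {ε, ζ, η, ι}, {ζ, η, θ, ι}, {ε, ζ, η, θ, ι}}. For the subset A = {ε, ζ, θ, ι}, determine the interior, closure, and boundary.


int(A) = ∅, cl(A) = {ε, ζ, θ, ι}, ∂A = {ε, ζ, θ, ι}.

Closed sets in (X, τ) are complements of opens:
  closed(X, τ) = {∅, {ε}, {θ}, {ε, θ}, {ζ, θ, ι}, {ε, ζ, θ, ι}, {ε, ζ, η, θ, ι}}.
int(A) = ⋃ {U ∈ τ : U ⊆ A}. Opens contained in A: ∅.
Taking the union of these: int(A) = ∅.
cl(A) = ⋂ {C closed : A ⊆ C}. Closed sets containing A: {ε, ζ, θ, ι}, {ε, ζ, η, θ, ι}.
Intersecting these: cl(A) = {ε, ζ, θ, ι}.
∂A = cl(A) ∖ int(A) = {ε, ζ, θ, ι} ∖ ∅ = {ε, ζ, θ, ι}.


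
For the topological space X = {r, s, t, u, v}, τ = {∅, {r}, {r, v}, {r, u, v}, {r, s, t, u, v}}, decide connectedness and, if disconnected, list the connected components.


(X, τ) is connected.

Find clopen sets (U ∈ τ with X ∖ U ∈ τ):
  U = ∅, X ∖ U = {r, s, t, u, v} — both open, so U is clopen.
  U = {r, s, t, u, v}, X ∖ U = ∅ — both open, so U is clopen.
Only trivial clopens (∅ and X) exist, so (X, τ) is connected.
Compute connected components by grouping points that agree on all clopens:
  component: {r, s, t, u, v}


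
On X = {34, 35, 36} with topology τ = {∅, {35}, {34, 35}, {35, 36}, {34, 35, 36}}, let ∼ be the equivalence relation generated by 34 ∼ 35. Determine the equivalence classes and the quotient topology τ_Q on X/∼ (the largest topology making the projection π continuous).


X/∼ = {[34=35], [36]}; |τ_Q| = 3.

Equivalence classes: [34=35], [36].
Quotient map π: X → X/∼ sends 34 ↦ [34=35], 35 ↦ [34=35], 36 ↦ [36].
For each subset V ⊆ X/∼, compute π^{-1}(V) ⊆ X and check whether π^{-1}(V) ∈ τ. V is open in τ_Q iff π^{-1}(V) ∈ τ.
  V = {}: π^{-1}(V) = ∅ ∈ τ ✓.
  V = {[34=35]}: π^{-1}(V) = {34, 35} ∈ τ ✓.
  V = {[36]}: π^{-1}(V) = {36} ∉ τ ✗.
  V = {[34=35], [36]}: π^{-1}(V) = {34, 35, 36} ∈ τ ✓.
Open sets in the quotient: τ_Q = {{}, {[34=35]}, {[34=35], [36]}} (3 elements).


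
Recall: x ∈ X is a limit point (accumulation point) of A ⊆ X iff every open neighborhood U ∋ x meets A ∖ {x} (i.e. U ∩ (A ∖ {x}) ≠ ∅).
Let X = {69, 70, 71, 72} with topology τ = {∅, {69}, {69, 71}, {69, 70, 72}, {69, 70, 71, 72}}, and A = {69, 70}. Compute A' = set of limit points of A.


A' = {70, 71, 72}

For each x ∈ X, list the open sets U ∈ τ with x ∈ U, then check whether U ∩ (A ∖ {x}) ≠ ∅ for every such U.
  x = 69: open {69} ∋ x has {69} ∩ (A ∖ {69}) = ∅, so x is NOT a limit point.
  x = 70: opens ∋ x are {69, 70, 72}, {69, 70, 71, 72}; each meets A ∖ {70}, so x IS a limit point.
  x = 71: opens ∋ x are {69, 71}, {69, 70, 71, 72}; each meets A ∖ {71}, so x IS a limit point.
  x = 72: opens ∋ x are {69, 70, 72}, {69, 70, 71, 72}; each meets A ∖ {72}, so x IS a limit point.
Collecting: A' = {70, 71, 72}.


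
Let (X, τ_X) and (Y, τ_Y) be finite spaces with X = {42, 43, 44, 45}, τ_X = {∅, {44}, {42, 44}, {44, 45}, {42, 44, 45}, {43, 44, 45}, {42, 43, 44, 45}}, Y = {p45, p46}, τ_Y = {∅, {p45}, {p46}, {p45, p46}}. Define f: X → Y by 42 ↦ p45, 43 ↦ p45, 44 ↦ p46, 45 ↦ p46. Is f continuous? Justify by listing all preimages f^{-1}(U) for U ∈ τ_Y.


f is NOT continuous.

Compute f^{-1}(U) for each U ∈ τ_Y:
  U = ∅: f^{-1}(U) = ∅ ∈ τ_X ✓.
  U = {p45}: f^{-1}(U) = {42, 43} ∉ τ_X ✗.
  U = {p46}: f^{-1}(U) = {44, 45} ∈ τ_X ✓.
  U = {p45, p46}: f^{-1}(U) = {42, 43, 44, 45} ∈ τ_X ✓.
Found U = {p45} with f^{-1}(U) = {42, 43} not in τ_X. Therefore f is NOT continuous.


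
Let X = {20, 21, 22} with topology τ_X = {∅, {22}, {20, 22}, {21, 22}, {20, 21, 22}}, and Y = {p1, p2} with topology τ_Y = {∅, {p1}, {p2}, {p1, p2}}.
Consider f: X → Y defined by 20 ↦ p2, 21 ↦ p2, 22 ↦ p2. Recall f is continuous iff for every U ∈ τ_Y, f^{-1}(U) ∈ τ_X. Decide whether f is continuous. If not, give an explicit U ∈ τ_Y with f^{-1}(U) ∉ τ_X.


f IS continuous.

Compute f^{-1}(U) for each U ∈ τ_Y:
  U = ∅: f^{-1}(U) = ∅ ∈ τ_X ✓.
  U = {p1}: f^{-1}(U) = ∅ ∈ τ_X ✓.
  U = {p2}: f^{-1}(U) = {20, 21, 22} ∈ τ_X ✓.
  U = {p1, p2}: f^{-1}(U) = {20, 21, 22} ∈ τ_X ✓.
Every preimage lies in τ_X, so f IS continuous.


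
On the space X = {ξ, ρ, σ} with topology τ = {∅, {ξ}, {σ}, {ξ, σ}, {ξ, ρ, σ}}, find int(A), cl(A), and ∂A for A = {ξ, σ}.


int(A) = {ξ, σ}, cl(A) = {ξ, ρ, σ}, ∂A = {ρ}.

Closed sets in (X, τ) are complements of opens:
  closed(X, τ) = {∅, {ρ}, {ξ, ρ}, {ρ, σ}, {ξ, ρ, σ}}.
int(A) = ⋃ {U ∈ τ : U ⊆ A}. Opens contained in A: ∅, {ξ}, {σ}, {ξ, σ}.
Taking the union of these: int(A) = {ξ, σ}.
cl(A) = ⋂ {C closed : A ⊆ C}. Closed sets containing A: {ξ, ρ, σ}.
Intersecting these: cl(A) = {ξ, ρ, σ}.
∂A = cl(A) ∖ int(A) = {ξ, ρ, σ} ∖ {ξ, σ} = {ρ}.


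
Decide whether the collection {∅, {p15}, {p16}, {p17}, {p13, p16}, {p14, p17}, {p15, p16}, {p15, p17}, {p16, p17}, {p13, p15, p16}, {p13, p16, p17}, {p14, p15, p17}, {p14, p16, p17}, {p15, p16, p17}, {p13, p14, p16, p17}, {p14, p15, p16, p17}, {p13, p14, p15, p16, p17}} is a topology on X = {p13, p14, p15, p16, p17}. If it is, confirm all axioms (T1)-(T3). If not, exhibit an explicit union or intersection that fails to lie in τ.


τ is NOT a topology on X.

Axiom (T1): ∅ ∈ τ? Yes; X ∈ τ? Yes.
Axiom (T2/T3): check pairwise unions and intersections of members of τ.
Counterexample for (T2): {p15} ∪ {p13, p16, p17} = {p13, p15, p16, p17} ∉ τ. Therefore τ is NOT a topology.


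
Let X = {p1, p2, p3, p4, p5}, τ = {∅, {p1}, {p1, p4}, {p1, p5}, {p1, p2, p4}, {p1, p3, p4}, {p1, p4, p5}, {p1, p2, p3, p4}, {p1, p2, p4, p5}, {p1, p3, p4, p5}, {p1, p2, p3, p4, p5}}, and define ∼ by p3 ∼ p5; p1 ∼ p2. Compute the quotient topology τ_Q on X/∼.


X/∼ = {[p1=p2], [p3=p5], [p4]}; |τ_Q| = 3.

Equivalence classes: [p1=p2], [p3=p5], [p4].
Quotient map π: X → X/∼ sends p1 ↦ [p1=p2], p2 ↦ [p1=p2], p3 ↦ [p3=p5], p4 ↦ [p4], p5 ↦ [p3=p5].
For each subset V ⊆ X/∼, compute π^{-1}(V) ⊆ X and check whether π^{-1}(V) ∈ τ. V is open in τ_Q iff π^{-1}(V) ∈ τ.
  V = {}: π^{-1}(V) = ∅ ∈ τ ✓.
  V = {[p1=p2]}: π^{-1}(V) = {p1, p2} ∉ τ ✗.
  V = {[p3=p5]}: π^{-1}(V) = {p3, p5} ∉ τ ✗.
  V = {[p1=p2], [p3=p5]}: π^{-1}(V) = {p1, p2, p3, p5} ∉ τ ✗.
  V = {[p4]}: π^{-1}(V) = {p4} ∉ τ ✗.
  V = {[p1=p2], [p4]}: π^{-1}(V) = {p1, p2, p4} ∈ τ ✓.
  V = {[p3=p5], [p4]}: π^{-1}(V) = {p3, p4, p5} ∉ τ ✗.
  V = {[p1=p2], [p3=p5], [p4]}: π^{-1}(V) = {p1, p2, p3, p4, p5} ∈ τ ✓.
Open sets in the quotient: τ_Q = {{}, {[p1=p2], [p4]}, {[p1=p2], [p3=p5], [p4]}} (3 elements).


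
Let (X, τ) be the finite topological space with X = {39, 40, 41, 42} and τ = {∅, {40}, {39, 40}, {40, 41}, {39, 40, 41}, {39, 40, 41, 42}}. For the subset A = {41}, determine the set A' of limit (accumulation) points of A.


A' = {42}

For each x ∈ X, list the open sets U ∈ τ with x ∈ U, then check whether U ∩ (A ∖ {x}) ≠ ∅ for every such U.
  x = 39: open {39, 40} ∋ x has {39, 40} ∩ (A ∖ {39}) = ∅, so x is NOT a limit point.
  x = 40: open {40} ∋ x has {40} ∩ (A ∖ {40}) = ∅, so x is NOT a limit point.
  x = 41: open {40, 41} ∋ x has {40, 41} ∩ (A ∖ {41}) = ∅, so x is NOT a limit point.
  x = 42: opens ∋ x are {39, 40, 41, 42}; each meets A ∖ {42}, so x IS a limit point.
Collecting: A' = {42}.


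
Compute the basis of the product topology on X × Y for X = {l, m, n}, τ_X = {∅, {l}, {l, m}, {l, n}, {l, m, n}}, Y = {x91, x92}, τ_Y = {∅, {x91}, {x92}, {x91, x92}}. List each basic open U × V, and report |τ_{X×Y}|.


Basis B = {∅ × ∅, {l} × {x91}, {l} × {x92}, {l} × {x91, x92}, {l, m} × {x91}, {l, n} × {x91}, {l, m} × {x92}, {l, n} × {x92}, {l, m, n} × {x91}, {l, m, n} × {x92}, {l, m} × {x91, x92}, {l, n} × {x91, x92}, {l, m, n} × {x91, x92}}; |τ_{X×Y}| = 25.

Enumerate products U × V with U ∈ τ_X, V ∈ τ_Y (deduplicated):
  ∅ × ∅ = {} (∅)
  {l} × {x91} = {(l,x91)}
  {l} × {x92} = {(l,x92)}
  {l} × {x91, x92} = {(l,x91), (l,x92)}
  {l, m} × {x91} = {(l,x91), (m,x91)}
  {l, n} × {x91} = {(l,x91), (n,x91)}
  {l, m} × {x92} = {(l,x92), (m,x92)}
  {l, n} × {x92} = {(l,x92), (n,x92)}
  {l, m, n} × {x91} = {(l,x91), (m,x91), (n,x91)}
  {l, m, n} × {x92} = {(l,x92), (m,x92), (n,x92)}
  {l, m} × {x91, x92} = {(l,x91), (l,x92), (m,x91), (m,x92)}
  {l, n} × {x91, x92} = {(l,x91), (l,x92), (n,x91), (n,x92)}
  {l, m, n} × {x91, x92} = {(l,x91), (l,x92), (m,x91), (m,x92), (n,x91), (n,x92)}
These 13 distinct sets form the basis B.
Close under arbitrary unions to get τ_{X×Y}; counting gives |τ_{X×Y}| = 25.
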